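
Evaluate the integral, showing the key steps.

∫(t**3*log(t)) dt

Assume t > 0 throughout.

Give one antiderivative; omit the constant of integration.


Step 1. Integrate ∫(t**3*log(t)) dt by parts with u = log(t), dv = (t**3) dt, so v = t**4/4 [assuming t > 0]: now t**4*log(t)/4 + ∫(-t**3/4) dt.
Step 2. Evaluate the standard form: now t**4*log(t)/4 - t**4/16.
Answer: t**4*log(t)/4 - t**4/16.


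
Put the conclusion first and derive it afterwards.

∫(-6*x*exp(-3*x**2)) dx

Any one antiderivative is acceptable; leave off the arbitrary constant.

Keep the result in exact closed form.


The answer is exp(-3*x**2).
Step 1. Substitute u = x**2, turning ∫(-6*x*exp(-3*x**2)) dx into ∫(-3*exp(-3*u)) du: now ∫(-3*exp(-3*u)) du.
Step 2. Evaluate the standard form: now exp(-3*u).
Step 3. Substitute back u = x**2: now exp(-3*x**2).
Answer: exp(-3*x**2).


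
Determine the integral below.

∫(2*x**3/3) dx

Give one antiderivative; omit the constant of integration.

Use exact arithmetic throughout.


Answer: x**4/6.


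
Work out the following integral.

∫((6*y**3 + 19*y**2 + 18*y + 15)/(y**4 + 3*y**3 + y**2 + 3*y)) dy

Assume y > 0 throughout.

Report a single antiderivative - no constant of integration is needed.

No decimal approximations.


Answer: 5*log(y) + log(y + 3) + 4*atan(y).


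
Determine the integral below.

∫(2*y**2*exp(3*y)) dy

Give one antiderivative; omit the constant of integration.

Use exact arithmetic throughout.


Answer: 2*y**2*exp(3*y)/3 - 4*y*exp(3*y)/9 + 4*exp(3*y)/27.


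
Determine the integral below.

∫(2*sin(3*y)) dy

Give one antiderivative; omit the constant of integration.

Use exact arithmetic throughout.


Answer: -2*cos(3*y)/3.


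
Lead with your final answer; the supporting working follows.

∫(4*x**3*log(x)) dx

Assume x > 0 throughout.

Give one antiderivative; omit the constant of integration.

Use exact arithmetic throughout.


The answer is x**4*log(x) - x**4/4.
Step 1. Integrate ∫(4*x**3*log(x)) dx by parts with u = log(x), dv = (4*x**3) dx, so v = x**4 [assuming x > 0]: now x**4*log(x) + ∫(-x**3) dx.
Step 2. Evaluate the standard form: now x**4*log(x) - x**4/4.
Answer: x**4*log(x) - x**4/4.


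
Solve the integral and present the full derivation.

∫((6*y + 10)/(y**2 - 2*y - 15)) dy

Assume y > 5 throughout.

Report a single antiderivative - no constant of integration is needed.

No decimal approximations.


Step 1. Decompose ∫((6*y + 10)/(y**2 - 2*y - 15)) dy by partial fractions, (6*y + 10)/(y**2 - 2*y - 15) = 1/(y + 3) + 5/(y - 5): now ∫(5/(y - 5)) dy + ∫(1/(y + 3)) dy.
Step 2. Evaluate the standard form [assuming y > -3]: now log(y + 3) + ∫(5/(y - 5)) dy.
Step 3. Evaluate the standard form [assuming y > 5]: now 5*log(y - 5) + log(y + 3).
Answer: 5*log(y - 5) + log(y + 3).


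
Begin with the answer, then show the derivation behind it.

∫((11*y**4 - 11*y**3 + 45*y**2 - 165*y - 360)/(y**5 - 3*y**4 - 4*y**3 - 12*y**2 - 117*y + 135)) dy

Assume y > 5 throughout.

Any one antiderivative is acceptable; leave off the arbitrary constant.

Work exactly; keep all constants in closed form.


The answer is 5*log(y - 5) + 3*log(y - 1) + 3*log(y + 3) + atan(y/3).
Step 1. Decompose ∫((11*y**4 - 11*y**3 + 45*y**2 - 165*y - 360)/(y**5 - 3*y**4 - 4*y**3 - 12*y**2 - 117*y + 135)) dy by partial fractions, (11*y**4 - 11*y**3 + 45*y**2 - 165*y - 360)/(y**5 - 3*y**4 - 4*y**3 - 12*y**2 - 117*y + 135) = 3/(y**2 + 9) + 3/(y + 3) + 3/(y - 1) + 5/(y - 5): now ∫(5/(y - 5)) dy + ∫(3/(y - 1)) dy + ∫(3/(y + 3)) dy + ∫(3/(y**2 + 9)) dy.
Step 2. Evaluate the standard form [assuming y > -3]: now 3*log(y + 3) + ∫(5/(y - 5)) dy + ∫(3/(y - 1)) dy + ∫(3/(y**2 + 9)) dy.
Step 3. Evaluate the standard form [assuming y > 1]: now 3*log(y - 1) + 3*log(y + 3) + ∫(5/(y - 5)) dy + ∫(3/(y**2 + 9)) dy.
Step 4. Evaluate the standard form [assuming y > 5]: now 5*log(y - 5) + 3*log(y - 1) + 3*log(y + 3) + ∫(3/(y**2 + 9)) dy.
Step 5. Evaluate the standard form: now 5*log(y - 5) + 3*log(y - 1) + 3*log(y + 3) + atan(y/3).
Answer: 5*log(y - 5) + 3*log(y - 1) + 3*log(y + 3) + atan(y/3).


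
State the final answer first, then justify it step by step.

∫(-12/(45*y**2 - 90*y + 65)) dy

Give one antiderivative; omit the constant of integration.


The answer is -2*atan(3*y/2 - 3/2)/5.
Step 1. Substitute u = 3*y - 3, turning ∫(-12/(45*y**2 - 90*y + 65)) dy into ∫(-4/(5*(u**2 + 4))) du: now ∫(-4/(5*(u**2 + 4))) du.
Step 2. Evaluate the standard form: now -2*atan(u/2)/5.
Step 3. Substitute back u = 3*y - 3: now -2*atan(3*y/2 - 3/2)/5.
Answer: -2*atan(3*y/2 - 3/2)/5.


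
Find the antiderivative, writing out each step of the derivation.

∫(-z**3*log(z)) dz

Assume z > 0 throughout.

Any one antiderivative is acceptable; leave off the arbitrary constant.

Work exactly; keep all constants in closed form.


Step 1. Integrate ∫(-z**3*log(z)) dz by parts with u = log(z), dv = (-z**3) dz, so v = -z**4/4 [assuming z > 0]: now -z**4*log(z)/4 + ∫(z**3/4) dz.
Step 2. Evaluate the standard form: now -z**4*log(z)/4 + z**4/16.
Answer: -z**4*log(z)/4 + z**4/16.


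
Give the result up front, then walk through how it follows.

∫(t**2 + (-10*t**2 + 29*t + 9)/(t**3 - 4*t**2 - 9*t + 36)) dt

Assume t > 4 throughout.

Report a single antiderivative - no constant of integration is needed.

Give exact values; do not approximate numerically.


The answer is t**3/3 - 5*log(t - 4) - log(t - 3) - 4*log(t + 3).
Step 1. Rewrite: now ∫(t**2) dt + ∫((-10*t**2 + 29*t + 9)/(t**3 - 4*t**2 - 9*t + 36)) dt.
Step 2. Decompose ∫((-10*t**2 + 29*t + 9)/(t**3 - 4*t**2 - 9*t + 36)) dt by partial fractions, (-10*t**2 + 29*t + 9)/(t**3 - 4*t**2 - 9*t + 36) = -4/(t + 3) - 1/(t - 3) - 5/(t - 4): now ∫(t**2) dt + ∫(-5/(t - 4)) dt + ∫(-1/(t - 3)) dt + ∫(-4/(t + 3)) dt.
Step 3. Evaluate the standard form [assuming t > -3]: now -4*log(t + 3) + ∫(t**2) dt + ∫(-5/(t - 4)) dt + ∫(-1/(t - 3)) dt.
Step 4. Evaluate the standard form [assuming t > 3]: now -log(t - 3) - 4*log(t + 3) + ∫(t**2) dt + ∫(-5/(t - 4)) dt.
Step 5. Evaluate the standard form [assuming t > 4]: now -5*log(t - 4) - log(t - 3) - 4*log(t + 3) + ∫(t**2) dt.
Step 6. Evaluate the standard form: now t**3/3 - 5*log(t - 4) - log(t - 3) - 4*log(t + 3).
Answer: t**3/3 - 5*log(t - 4) - log(t - 3) - 4*log(t + 3).


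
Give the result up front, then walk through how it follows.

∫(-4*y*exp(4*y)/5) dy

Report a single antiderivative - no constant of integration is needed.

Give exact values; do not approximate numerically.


The answer is -y*exp(4*y)/5 + exp(4*y)/20.
Step 1. Integrate ∫(-4*y*exp(4*y)/5) dy by parts with u = y, dv = (-4*exp(4*y)/5) dy, so v = -exp(4*y)/5: now -y*exp(4*y)/5 + ∫(exp(4*y)/5) dy.
Step 2. Evaluate the standard form: now -y*exp(4*y)/5 + exp(4*y)/20.
Answer: -y*exp(4*y)/5 + exp(4*y)/20.


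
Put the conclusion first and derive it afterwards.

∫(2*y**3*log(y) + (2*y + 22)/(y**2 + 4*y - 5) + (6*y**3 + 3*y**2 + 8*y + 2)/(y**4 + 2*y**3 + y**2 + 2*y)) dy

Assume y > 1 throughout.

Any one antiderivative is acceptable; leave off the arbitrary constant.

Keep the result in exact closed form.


The answer is y**4*log(y)/2 - y**4/8 + log(y) + 4*log(y - 1) + 5*log(y + 2) - 2*log(y + 5) + atan(y).
Step 1. Rewrite: now ∫(2*y**3*log(y)) dy + ∫((2*y + 22)/(y**2 + 4*y - 5)) dy + ∫((6*y**3 + 3*y**2 + 8*y + 2)/(y**4 + 2*y**3 + y**2 + 2*y)) dy.
Step 2. Integrate ∫(2*y**3*log(y)) dy by parts with u = log(y), dv = (2*y**3) dy, so v = y**4/2 [assuming y > 0]: now y**4*log(y)/2 + ∫(-y**3/2) dy + ∫((2*y + 22)/(y**2 + 4*y - 5)) dy + ∫((6*y**3 + 3*y**2 + 8*y + 2)/(y**4 + 2*y**3 + y**2 + 2*y)) dy.
Step 3. Evaluate the standard form: now y**4*log(y)/2 - y**4/8 + ∫((2*y + 22)/(y**2 + 4*y - 5)) dy + ∫((6*y**3 + 3*y**2 + 8*y + 2)/(y**4 + 2*y**3 + y**2 + 2*y)) dy.
Step 4. Decompose ∫((2*y + 22)/(y**2 + 4*y - 5)) dy by partial fractions, (2*y + 22)/(y**2 + 4*y - 5) = -2/(y + 5) + 4/(y - 1): now y**4*log(y)/2 - y**4/8 + ∫((6*y**3 + 3*y**2 + 8*y + 2)/(y**4 + 2*y**3 + y**2 + 2*y)) dy + ∫(4/(y - 1)) dy + ∫(-2/(y + 5)) dy.
Step 5. Evaluate the standard form [assuming y > 1]: now y**4*log(y)/2 - y**4/8 + 4*log(y - 1) + ∫((6*y**3 + 3*y**2 + 8*y + 2)/(y**4 + 2*y**3 + y**2 + 2*y)) dy + ∫(-2/(y + 5)) dy.
Step 6. Evaluate the standard form [assuming y > -5]: now y**4*log(y)/2 - y**4/8 + 4*log(y - 1) - 2*log(y + 5) + ∫((6*y**3 + 3*y**2 + 8*y + 2)/(y**4 + 2*y**3 + y**2 + 2*y)) dy.
Step 7. Decompose ∫((6*y**3 + 3*y**2 + 8*y + 2)/(y**4 + 2*y**3 + y**2 + 2*y)) dy by partial fractions, (6*y**3 + 3*y**2 + 8*y + 2)/(y**4 + 2*y**3 + y**2 + 2*y) = 1/(y**2 + 1) + 5/(y + 2) + 1/y: now y**4*log(y)/2 - y**4/8 + 4*log(y - 1) - 2*log(y + 5) + ∫(1/y) dy + ∫(5/(y + 2)) dy + ∫(1/(y**2 + 1)) dy.
Step 8. Evaluate the standard form [assuming y > 0]: now y**4*log(y)/2 - y**4/8 + log(y) + 4*log(y - 1) - 2*log(y + 5) + ∫(5/(y + 2)) dy + ∫(1/(y**2 + 1)) dy.
Step 9. Evaluate the standard form [assuming y > -2]: now y**4*log(y)/2 - y**4/8 + log(y) + 4*log(y - 1) + 5*log(y + 2) - 2*log(y + 5) + ∫(1/(y**2 + 1)) dy.
Step 10. Evaluate the standard form: now y**4*log(y)/2 - y**4/8 + log(y) + 4*log(y - 1) + 5*log(y + 2) - 2*log(y + 5) + atan(y).
Answer: y**4*log(y)/2 - y**4/8 + log(y) + 4*log(y - 1) + 5*log(y + 2) - 2*log(y + 5) + atan(y).


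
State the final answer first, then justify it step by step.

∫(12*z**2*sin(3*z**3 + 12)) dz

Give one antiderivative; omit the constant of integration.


The answer is -4*cos(3*z**3 + 12)/3.
Step 1. Substitute u = z**3 + 4, turning ∫(12*z**2*sin(3*z**3 + 12)) dz into ∫(4*sin(3*u)) du: now ∫(4*sin(3*u)) du.
Step 2. Evaluate the standard form: now -4*cos(3*u)/3.
Step 3. Substitute back u = z**3 + 4: now -4*cos(3*z**3 + 12)/3.
Answer: -4*cos(3*z**3 + 12)/3.


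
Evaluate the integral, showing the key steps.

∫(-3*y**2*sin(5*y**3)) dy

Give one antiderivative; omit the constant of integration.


Step 1. Substitute u = y**3, turning ∫(-3*y**2*sin(5*y**3)) dy into ∫(-sin(5*u)) du: now ∫(-sin(5*u)) du.
Step 2. Evaluate the standard form: now cos(5*u)/5.
Step 3. Substitute back u = y**3: now cos(5*y**3)/5.
Answer: cos(5*y**3)/5.


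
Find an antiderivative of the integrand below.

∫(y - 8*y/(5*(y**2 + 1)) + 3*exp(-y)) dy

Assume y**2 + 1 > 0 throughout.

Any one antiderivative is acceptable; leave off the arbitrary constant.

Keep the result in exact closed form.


Answer: y**2/2 - 4*log(y**2 + 1)/5 - 3*exp(-y).


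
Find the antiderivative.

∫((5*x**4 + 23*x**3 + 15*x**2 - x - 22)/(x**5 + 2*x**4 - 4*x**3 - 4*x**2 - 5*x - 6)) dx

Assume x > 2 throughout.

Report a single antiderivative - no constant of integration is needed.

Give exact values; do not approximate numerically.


Answer: 4*log(x - 2) + 2*log(x + 1) - log(x + 3) + 4*atan(x).


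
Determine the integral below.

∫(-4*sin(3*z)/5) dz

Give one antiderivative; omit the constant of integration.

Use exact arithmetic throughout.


Answer: 4*cos(3*z)/15.


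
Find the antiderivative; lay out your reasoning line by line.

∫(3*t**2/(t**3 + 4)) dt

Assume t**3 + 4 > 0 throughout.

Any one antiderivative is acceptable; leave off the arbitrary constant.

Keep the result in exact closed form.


Step 1. Substitute u = t**3 + 4, turning ∫(3*t**2/(t**3 + 4)) dt into ∫(1/u) du: now ∫(1/u) du.
Step 2. Evaluate the standard form [assuming u > 0]: now log(u).
Step 3. Substitute back u = t**3 + 4: now log(t**3 + 4).
Answer: log(t**3 + 4).


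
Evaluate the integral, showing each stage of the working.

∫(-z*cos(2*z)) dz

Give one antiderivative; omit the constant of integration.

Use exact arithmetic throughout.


Step 1. Integrate ∫(-z*cos(2*z)) dz by parts with u = z, dv = (-cos(2*z)) dz, so v = -sin(2*z)/2: now -z*sin(2*z)/2 + ∫(sin(2*z)/2) dz.
Step 2. Evaluate the standard form: now -z*sin(2*z)/2 - cos(2*z)/4.
Answer: -z*sin(2*z)/2 - cos(2*z)/4.


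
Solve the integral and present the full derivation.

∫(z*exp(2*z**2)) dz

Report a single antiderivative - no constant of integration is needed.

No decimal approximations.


Step 1. Substitute u = z**2, turning ∫(z*exp(2*z**2)) dz into ∫(exp(2*u)/2) du: now ∫(exp(2*u)/2) du.
Step 2. Evaluate the standard form: now exp(2*u)/4.
Step 3. Substitute back u = z**2: now exp(2*z**2)/4.
Answer: exp(2*z**2)/4.


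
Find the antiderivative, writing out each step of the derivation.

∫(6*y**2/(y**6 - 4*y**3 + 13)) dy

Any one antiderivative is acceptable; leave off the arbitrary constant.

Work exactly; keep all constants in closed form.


Step 1. Substitute u = y**3 - 2, turning ∫(6*y**2/(y**6 - 4*y**3 + 13)) dy into ∫(2/(u**2 + 9)) du: now ∫(2/(u**2 + 9)) du.
Step 2. Evaluate the standard form: now 2*atan(u/3)/3.
Step 3. Substitute back u = y**3 - 2: now 2*atan(y**3/3 - 2/3)/3.
Answer: 2*atan(y**3/3 - 2/3)/3.


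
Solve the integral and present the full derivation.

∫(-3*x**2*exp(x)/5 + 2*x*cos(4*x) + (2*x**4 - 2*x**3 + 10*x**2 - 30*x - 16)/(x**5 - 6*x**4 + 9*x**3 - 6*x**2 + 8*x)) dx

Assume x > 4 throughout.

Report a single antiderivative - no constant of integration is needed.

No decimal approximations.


Step 1. Rewrite: now ∫(2*x*cos(4*x)) dx + ∫(-3*x**2*exp(x)/5) dx + ∫((2*x**4 - 2*x**3 + 10*x**2 - 30*x - 16)/(x**5 - 6*x**4 + 9*x**3 - 6*x**2 + 8*x)) dx.
Step 2. Decompose ∫((2*x**4 - 2*x**3 + 10*x**2 - 30*x - 16)/(x**5 - 6*x**4 + 9*x**3 - 6*x**2 + 8*x)) dx by partial fractions, (2*x**4 - 2*x**3 + 10*x**2 - 30*x - 16)/(x**5 - 6*x**4 + 9*x**3 - 6*x**2 + 8*x) = -4/(x**2 + 1) + 1/(x - 2) + 3/(x - 4) - 2/x: now ∫(-2/x) dx + ∫(2*x*cos(4*x)) dx + ∫(-3*x**2*exp(x)/5) dx + ∫(3/(x - 4)) dx + ∫(1/(x - 2)) dx + ∫(-4/(x**2 + 1)) dx.
Step 3. Evaluate the standard form [assuming x > 0]: now -2*log(x) + ∫(2*x*cos(4*x)) dx + ∫(-3*x**2*exp(x)/5) dx + ∫(3/(x - 4)) dx + ∫(1/(x - 2)) dx + ∫(-4/(x**2 + 1)) dx.
Step 4. Evaluate the standard form [assuming x > 2]: now -2*log(x) + log(x - 2) + ∫(2*x*cos(4*x)) dx + ∫(-3*x**2*exp(x)/5) dx + ∫(3/(x - 4)) dx + ∫(-4/(x**2 + 1)) dx.
Step 5. Evaluate the standard form [assuming x > 4]: now -2*log(x) + 3*log(x - 4) + log(x - 2) + ∫(2*x*cos(4*x)) dx + ∫(-3*x**2*exp(x)/5) dx + ∫(-4/(x**2 + 1)) dx.
Step 6. Evaluate the standard form: now -2*log(x) + 3*log(x - 4) + log(x - 2) - 4*atan(x) + ∫(2*x*cos(4*x)) dx + ∫(-3*x**2*exp(x)/5) dx.
Step 7. Integrate ∫(2*x*cos(4*x)) dx by parts with u = x, dv = (2*cos(4*x)) dx, so v = sin(4*x)/2: now x*sin(4*x)/2 - 2*log(x) + 3*log(x - 4) + log(x - 2) - 4*atan(x) + ∫(-3*x**2*exp(x)/5) dx + ∫(-sin(4*x)/2) dx.
Step 8. Evaluate the standard form: now x*sin(4*x)/2 - 2*log(x) + 3*log(x - 4) + log(x - 2) + cos(4*x)/8 - 4*atan(x) + ∫(-3*x**2*exp(x)/5) dx.
Step 9. Integrate ∫(-3*x**2*exp(x)/5) dx by parts with u = x**2, dv = (-3*exp(x)/5) dx, so v = -3*exp(x)/5: now -3*x**2*exp(x)/5 + x*sin(4*x)/2 - 2*log(x) + 3*log(x - 4) + log(x - 2) + cos(4*x)/8 - 4*atan(x) + ∫(6*x*exp(x)/5) dx.
Step 10. Integrate ∫(6*x*exp(x)/5) dx by parts with u = x, dv = (6*exp(x)/5) dx, so v = 6*exp(x)/5: now -3*x**2*exp(x)/5 + 6*x*exp(x)/5 + x*sin(4*x)/2 - 2*log(x) + 3*log(x - 4) + log(x - 2) + cos(4*x)/8 - 4*atan(x) + ∫(-6*exp(x)/5) dx.
Step 11. Evaluate the standard form: now -3*x**2*exp(x)/5 + 6*x*exp(x)/5 + x*sin(4*x)/2 - 6*exp(x)/5 - 2*log(x) + 3*log(x - 4) + log(x - 2) + cos(4*x)/8 - 4*atan(x).
Answer: -3*x**2*exp(x)/5 + 6*x*exp(x)/5 + x*sin(4*x)/2 - 6*exp(x)/5 - 2*log(x) + 3*log(x - 4) + log(x - 2) + cos(4*x)/8 - 4*atan(x).


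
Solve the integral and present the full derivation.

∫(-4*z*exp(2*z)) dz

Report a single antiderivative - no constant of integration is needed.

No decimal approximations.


Step 1. Integrate ∫(-4*z*exp(2*z)) dz by parts with u = z, dv = (-4*exp(2*z)) dz, so v = -2*exp(2*z): now -2*z*exp(2*z) + ∫(2*exp(2*z)) dz.
Step 2. Evaluate the standard form: now -2*z*exp(2*z) + exp(2*z).
Answer: -2*z*exp(2*z) + exp(2*z).


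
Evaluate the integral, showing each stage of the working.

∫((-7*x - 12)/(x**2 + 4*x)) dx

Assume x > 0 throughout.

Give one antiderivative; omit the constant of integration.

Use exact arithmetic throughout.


Step 1. Decompose ∫((-7*x - 12)/(x**2 + 4*x)) dx by partial fractions, (-7*x - 12)/(x**2 + 4*x) = -4/(x + 4) - 3/x: now ∫(-3/x) dx + ∫(-4/(x + 4)) dx.
Step 2. Evaluate the standard form [assuming x > 0]: now -3*log(x) + ∫(-4/(x + 4)) dx.
Step 3. Evaluate the standard form [assuming x > -4]: now -3*log(x) - 4*log(x + 4).
Answer: -3*log(x) - 4*log(x + 4).


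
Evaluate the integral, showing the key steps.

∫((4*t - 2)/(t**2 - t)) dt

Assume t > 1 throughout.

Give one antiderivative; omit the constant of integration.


Step 1. Decompose ∫((4*t - 2)/(t**2 - t)) dt by partial fractions, (4*t - 2)/(t**2 - t) = 2/(t - 1) + 2/t: now ∫(2/t) dt + ∫(2/(t - 1)) dt.
Step 2. Evaluate the standard form [assuming t > 1]: now 2*log(t - 1) + ∫(2/t) dt.
Step 3. Evaluate the standard form [assuming t > 0]: now 2*log(t) + 2*log(t - 1).
Answer: 2*log(t) + 2*log(t - 1).


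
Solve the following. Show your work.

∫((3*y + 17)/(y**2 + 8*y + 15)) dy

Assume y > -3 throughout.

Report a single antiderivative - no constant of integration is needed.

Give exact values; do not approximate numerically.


Step 1. Decompose ∫((3*y + 17)/(y**2 + 8*y + 15)) dy by partial fractions, (3*y + 17)/(y**2 + 8*y + 15) = -1/(y + 5) + 4/(y + 3): now ∫(4/(y + 3)) dy + ∫(-1/(y + 5)) dy.
Step 2. Evaluate the standard form [assuming y > -3]: now 4*log(y + 3) + ∫(-1/(y + 5)) dy.
Step 3. Evaluate the standard form [assuming y > -5]: now 4*log(y + 3) - log(y + 5).
Answer: 4*log(y + 3) - log(y + 5).


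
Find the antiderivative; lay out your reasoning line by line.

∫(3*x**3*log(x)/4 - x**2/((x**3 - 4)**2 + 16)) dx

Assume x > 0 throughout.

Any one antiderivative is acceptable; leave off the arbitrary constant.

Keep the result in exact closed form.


Step 1. Rewrite: now ∫(-x**2/((x**3 - 4)**2 + 16)) dx + ∫(3*x**3*log(x)/4) dx.
Step 2. Integrate ∫(3*x**3*log(x)/4) dx by parts with u = log(x), dv = (3*x**3/4) dx, so v = 3*x**4/16 [assuming x > 0]: now 3*x**4*log(x)/16 + ∫(-3*x**3/16) dx + ∫(-x**2/((x**3 - 4)**2 + 16)) dx.
Step 3. Evaluate the standard form: now 3*x**4*log(x)/16 - 3*x**4/64 + ∫(-x**2/((x**3 - 4)**2 + 16)) dx.
Step 4. Substitute u = x**3 - 4, turning ∫(-x**2/((x**3 - 4)**2 + 16)) dx into ∫(-1/(3*(u**2 + 16))) du: now 3*x**4*log(x)/16 - 3*x**4/64 + ∫(-1/(3*(u**2 + 16))) du.
Step 5. Evaluate the standard form: now 3*x**4*log(x)/16 - 3*x**4/64 - atan(u/4)/12.
Step 6. Substitute back u = x**3 - 4: now 3*x**4*log(x)/16 - 3*x**4/64 - atan(x**3/4 - 1)/12.
Answer: 3*x**4*log(x)/16 - 3*x**4/64 - atan(x**3/4 - 1)/12.


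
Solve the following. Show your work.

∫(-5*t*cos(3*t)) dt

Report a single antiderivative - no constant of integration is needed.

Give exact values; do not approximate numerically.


Step 1. Integrate ∫(-5*t*cos(3*t)) dt by parts with u = t, dv = (-5*cos(3*t)) dt, so v = -5*sin(3*t)/3: now -5*t*sin(3*t)/3 + ∫(5*sin(3*t)/3) dt.
Step 2. Evaluate the standard form: now -5*t*sin(3*t)/3 - 5*cos(3*t)/9.
Answer: -5*t*sin(3*t)/3 - 5*cos(3*t)/9.


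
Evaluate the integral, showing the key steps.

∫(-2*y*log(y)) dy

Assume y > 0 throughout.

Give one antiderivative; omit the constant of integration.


Step 1. Integrate ∫(-2*y*log(y)) dy by parts with u = log(y), dv = (-2*y) dy, so v = -y**2 [assuming y > 0]: now -y**2*log(y) + ∫(y) dy.
Step 2. Evaluate the standard form: now -y**2*log(y) + y**2/2.
Answer: -y**2*log(y) + y**2/2.


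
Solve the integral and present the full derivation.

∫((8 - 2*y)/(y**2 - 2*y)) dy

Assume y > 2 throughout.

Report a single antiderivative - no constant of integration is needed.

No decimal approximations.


Step 1. Decompose ∫((8 - 2*y)/(y**2 - 2*y)) dy by partial fractions, (8 - 2*y)/(y**2 - 2*y) = 2/(y - 2) - 4/y: now ∫(-4/y) dy + ∫(2/(y - 2)) dy.
Step 2. Evaluate the standard form [assuming y > 0]: now -4*log(y) + ∫(2/(y - 2)) dy.
Step 3. Evaluate the standard form [assuming y > 2]: now -4*log(y) + 2*log(y - 2).
Answer: -4*log(y) + 2*log(y - 2).


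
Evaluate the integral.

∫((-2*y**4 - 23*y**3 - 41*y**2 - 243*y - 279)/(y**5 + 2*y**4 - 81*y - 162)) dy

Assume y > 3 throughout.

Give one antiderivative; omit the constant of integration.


Answer: -4*log(y - 3) - 3*log(y + 2) + 5*log(y + 3) + 2*atan(y/3)/3.


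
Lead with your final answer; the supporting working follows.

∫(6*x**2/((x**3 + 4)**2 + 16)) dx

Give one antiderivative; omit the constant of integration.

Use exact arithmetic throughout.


The answer is atan(x**3/4 + 1)/2.
Step 1. Substitute u = x**3 + 4, turning ∫(6*x**2/((x**3 + 4)**2 + 16)) dx into ∫(2/(u**2 + 16)) du: now ∫(2/(u**2 + 16)) du.
Step 2. Evaluate the standard form: now atan(u/4)/2.
Step 3. Substitute back u = x**3 + 4: now atan(x**3/4 + 1)/2.
Answer: atan(x**3/4 + 1)/2.


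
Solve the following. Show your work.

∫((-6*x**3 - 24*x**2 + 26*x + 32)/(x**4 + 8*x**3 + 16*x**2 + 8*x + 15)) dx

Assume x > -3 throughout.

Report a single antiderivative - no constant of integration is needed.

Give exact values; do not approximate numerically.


Step 1. Decompose ∫((-6*x**3 - 24*x**2 + 26*x + 32)/(x**4 + 8*x**3 + 16*x**2 + 8*x + 15)) dx by partial fractions, (-6*x**3 - 24*x**2 + 26*x + 32)/(x**4 + 8*x**3 + 16*x**2 + 8*x + 15) = 4/(x**2 + 1) - 1/(x + 5) - 5/(x + 3): now ∫(-5/(x + 3)) dx + ∫(-1/(x + 5)) dx + ∫(4/(x**2 + 1)) dx.
Step 2. Evaluate the standard form [assuming x > -3]: now -5*log(x + 3) + ∫(-1/(x + 5)) dx + ∫(4/(x**2 + 1)) dx.
Step 3. Evaluate the standard form [assuming x > -5]: now -5*log(x + 3) - log(x + 5) + ∫(4/(x**2 + 1)) dx.
Step 4. Evaluate the standard form: now -5*log(x + 3) - log(x + 5) + 4*atan(x).
Answer: -5*log(x + 3) - log(x + 5) + 4*atan(x).


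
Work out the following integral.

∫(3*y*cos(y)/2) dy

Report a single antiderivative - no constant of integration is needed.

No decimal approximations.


Answer: 3*y*sin(y)/2 + 3*cos(y)/2.


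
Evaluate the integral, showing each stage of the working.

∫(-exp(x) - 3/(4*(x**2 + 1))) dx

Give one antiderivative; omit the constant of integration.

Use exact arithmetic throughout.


Step 1. Rewrite: now ∫(-3/(4*(x**2 + 1))) dx + ∫(-exp(x)) dx.
Step 2. Evaluate the standard form: now -exp(x) + ∫(-3/(4*(x**2 + 1))) dx.
Step 3. Evaluate the standard form: now -exp(x) - 3*atan(x)/4.
Answer: -exp(x) - 3*atan(x)/4.


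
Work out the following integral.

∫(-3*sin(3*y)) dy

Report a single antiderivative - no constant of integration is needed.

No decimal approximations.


Answer: cos(3*y).


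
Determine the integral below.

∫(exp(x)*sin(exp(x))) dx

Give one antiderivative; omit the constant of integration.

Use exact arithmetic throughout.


Answer: -cos(exp(x)).


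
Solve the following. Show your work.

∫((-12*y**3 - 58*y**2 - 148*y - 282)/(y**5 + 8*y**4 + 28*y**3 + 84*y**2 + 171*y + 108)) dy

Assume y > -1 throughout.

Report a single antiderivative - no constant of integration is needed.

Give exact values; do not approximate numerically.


Step 1. Decompose ∫((-12*y**3 - 58*y**2 - 148*y - 282)/(y**5 + 8*y**4 + 28*y**3 + 84*y**2 + 171*y + 108)) dy by partial fractions, (-12*y**3 - 58*y**2 - 148*y - 282)/(y**5 + 8*y**4 + 28*y**3 + 84*y**2 + 171*y + 108) = -4/(y**2 + 9) + 2/(y + 4) + 1/(y + 3) - 3/(y + 1): now ∫(-3/(y + 1)) dy + ∫(1/(y + 3)) dy + ∫(2/(y + 4)) dy + ∫(-4/(y**2 + 9)) dy.
Step 2. Evaluate the standard form [assuming y > -4]: now 2*log(y + 4) + ∫(-3/(y + 1)) dy + ∫(1/(y + 3)) dy + ∫(-4/(y**2 + 9)) dy.
Step 3. Evaluate the standard form [assuming y > -1]: now -3*log(y + 1) + 2*log(y + 4) + ∫(1/(y + 3)) dy + ∫(-4/(y**2 + 9)) dy.
Step 4. Evaluate the standard form [assuming y > -3]: now -3*log(y + 1) + log(y + 3) + 2*log(y + 4) + ∫(-4/(y**2 + 9)) dy.
Step 5. Evaluate the standard form: now -3*log(y + 1) + log(y + 3) + 2*log(y + 4) - 4*atan(y/3)/3.
Answer: -3*log(y + 1) + log(y + 3) + 2*log(y + 4) - 4*atan(y/3)/3.


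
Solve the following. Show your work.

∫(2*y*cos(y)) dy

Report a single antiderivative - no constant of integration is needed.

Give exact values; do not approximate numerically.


Step 1. Integrate ∫(2*y*cos(y)) dy by parts with u = y, dv = (2*cos(y)) dy, so v = 2*sin(y): now 2*y*sin(y) + ∫(-2*sin(y)) dy.
Step 2. Evaluate the standard form: now 2*y*sin(y) + 2*cos(y).
Answer: 2*y*sin(y) + 2*cos(y).


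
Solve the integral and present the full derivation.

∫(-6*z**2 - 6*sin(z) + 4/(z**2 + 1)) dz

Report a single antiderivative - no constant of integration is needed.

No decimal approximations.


Step 1. Rewrite: now ∫(-6*z**2) dz + ∫(4/(z**2 + 1)) dz + ∫(-6*sin(z)) dz.
Step 2. Evaluate the standard form: now -2*z**3 + ∫(4/(z**2 + 1)) dz + ∫(-6*sin(z)) dz.
Step 3. Evaluate the standard form: now -2*z**3 + 6*cos(z) + ∫(4/(z**2 + 1)) dz.
Step 4. Evaluate the standard form: now -2*z**3 + 6*cos(z) + 4*atan(z).
Answer: -2*z**3 + 6*cos(z) + 4*atan(z).


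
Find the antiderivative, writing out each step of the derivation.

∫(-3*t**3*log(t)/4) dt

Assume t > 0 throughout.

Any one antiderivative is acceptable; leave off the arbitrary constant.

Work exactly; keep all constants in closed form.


Step 1. Integrate ∫(-3*t**3*log(t)/4) dt by parts with u = log(t), dv = (-3*t**3/4) dt, so v = -3*t**4/16 [assuming t > 0]: now -3*t**4*log(t)/16 + ∫(3*t**3/16) dt.
Step 2. Evaluate the standard form: now -3*t**4*log(t)/16 + 3*t**4/64.
Answer: -3*t**4*log(t)/16 + 3*t**4/64.


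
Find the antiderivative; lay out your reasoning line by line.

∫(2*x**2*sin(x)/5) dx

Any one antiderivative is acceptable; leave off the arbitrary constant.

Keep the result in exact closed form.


Step 1. Integrate ∫(2*x**2*sin(x)/5) dx by parts with u = x**2, dv = (2*sin(x)/5) dx, so v = -2*cos(x)/5: now -2*x**2*cos(x)/5 + ∫(4*x*cos(x)/5) dx.
Step 2. Integrate ∫(4*x*cos(x)/5) dx by parts with u = x, dv = (4*cos(x)/5) dx, so v = 4*sin(x)/5: now -2*x**2*cos(x)/5 + 4*x*sin(x)/5 + ∫(-4*sin(x)/5) dx.
Step 3. Evaluate the standard form: now -2*x**2*cos(x)/5 + 4*x*sin(x)/5 + 4*cos(x)/5.
Answer: -2*x**2*cos(x)/5 + 4*x*sin(x)/5 + 4*cos(x)/5.


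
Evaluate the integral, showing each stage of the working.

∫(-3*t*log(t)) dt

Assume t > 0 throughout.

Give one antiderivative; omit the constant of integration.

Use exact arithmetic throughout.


Step 1. Integrate ∫(-3*t*log(t)) dt by parts with u = log(t), dv = (-3*t) dt, so v = -3*t**2/2 [assuming t > 0]: now -3*t**2*log(t)/2 + ∫(3*t/2) dt.
Step 2. Evaluate the standard form: now -3*t**2*log(t)/2 + 3*t**2/4.
Answer: -3*t**2*log(t)/2 + 3*t**2/4.


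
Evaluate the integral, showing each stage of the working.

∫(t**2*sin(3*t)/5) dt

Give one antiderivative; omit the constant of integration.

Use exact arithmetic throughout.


Step 1. Integrate ∫(t**2*sin(3*t)/5) dt by parts with u = t**2, dv = (sin(3*t)/5) dt, so v = -cos(3*t)/15: now -t**2*cos(3*t)/15 + ∫(2*t*cos(3*t)/15) dt.
Step 2. Integrate ∫(2*t*cos(3*t)/15) dt by parts with u = t, dv = (2*cos(3*t)/15) dt, so v = 2*sin(3*t)/45: now -t**2*cos(3*t)/15 + 2*t*sin(3*t)/45 + ∫(-2*sin(3*t)/45) dt.
Step 3. Evaluate the standard form: now -t**2*cos(3*t)/15 + 2*t*sin(3*t)/45 + 2*cos(3*t)/135.
Answer: -t**2*cos(3*t)/15 + 2*t*sin(3*t)/45 + 2*cos(3*t)/135.


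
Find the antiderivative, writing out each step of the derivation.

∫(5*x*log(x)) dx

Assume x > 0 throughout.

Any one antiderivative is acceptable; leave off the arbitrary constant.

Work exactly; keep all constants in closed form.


Step 1. Integrate ∫(5*x*log(x)) dx by parts with u = log(x), dv = (5*x) dx, so v = 5*x**2/2 [assuming x > 0]: now 5*x**2*log(x)/2 + ∫(-5*x/2) dx.
Step 2. Evaluate the standard form: now 5*x**2*log(x)/2 - 5*x**2/4.
Answer: 5*x**2*log(x)/2 - 5*x**2/4.


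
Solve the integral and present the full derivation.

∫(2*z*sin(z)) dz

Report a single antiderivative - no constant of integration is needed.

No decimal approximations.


Step 1. Integrate ∫(2*z*sin(z)) dz by parts with u = z, dv = (2*sin(z)) dz, so v = -2*cos(z): now -2*z*cos(z) + ∫(2*cos(z)) dz.
Step 2. Evaluate the standard form: now -2*z*cos(z) + 2*sin(z).
Answer: -2*z*cos(z) + 2*sin(z).


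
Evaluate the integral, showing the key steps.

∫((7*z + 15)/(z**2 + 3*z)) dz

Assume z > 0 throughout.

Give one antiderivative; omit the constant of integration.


Step 1. Decompose ∫((7*z + 15)/(z**2 + 3*z)) dz by partial fractions, (7*z + 15)/(z**2 + 3*z) = 2/(z + 3) + 5/z: now ∫(5/z) dz + ∫(2/(z + 3)) dz.
Step 2. Evaluate the standard form [assuming z > 0]: now 5*log(z) + ∫(2/(z + 3)) dz.
Step 3. Evaluate the standard form [assuming z > -3]: now 5*log(z) + 2*log(z + 3).
Answer: 5*log(z) + 2*log(z + 3).


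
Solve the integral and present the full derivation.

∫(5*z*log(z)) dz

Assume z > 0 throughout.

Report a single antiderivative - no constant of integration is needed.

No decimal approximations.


Step 1. Integrate ∫(5*z*log(z)) dz by parts with u = log(z), dv = (5*z) dz, so v = 5*z**2/2 [assuming z > 0]: now 5*z**2*log(z)/2 + ∫(-5*z/2) dz.
Step 2. Evaluate the standard form: now 5*z**2*log(z)/2 - 5*z**2/4.
Answer: 5*z**2*log(z)/2 - 5*z**2/4.


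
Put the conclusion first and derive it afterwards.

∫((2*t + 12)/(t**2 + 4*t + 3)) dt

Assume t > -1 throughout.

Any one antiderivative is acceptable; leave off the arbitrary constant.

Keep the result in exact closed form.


The answer is 5*log(t + 1) - 3*log(t + 3).
Step 1. Decompose ∫((2*t + 12)/(t**2 + 4*t + 3)) dt by partial fractions, (2*t + 12)/(t**2 + 4*t + 3) = -3/(t + 3) + 5/(t + 1): now ∫(5/(t + 1)) dt + ∫(-3/(t + 3)) dt.
Step 2. Evaluate the standard form [assuming t > -3]: now -3*log(t + 3) + ∫(5/(t + 1)) dt.
Step 3. Evaluate the standard form [assuming t > -1]: now 5*log(t + 1) - 3*log(t + 3).
Answer: 5*log(t + 1) - 3*log(t + 3).


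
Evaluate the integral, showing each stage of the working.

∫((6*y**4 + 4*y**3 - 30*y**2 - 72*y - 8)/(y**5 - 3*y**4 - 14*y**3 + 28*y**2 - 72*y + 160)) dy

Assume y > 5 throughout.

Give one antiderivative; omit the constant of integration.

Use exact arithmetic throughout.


Step 1. Decompose ∫((6*y**4 + 4*y**3 - 30*y**2 - 72*y - 8)/(y**5 - 3*y**4 - 14*y**3 + 28*y**2 - 72*y + 160)) dy by partial fractions, (6*y**4 + 4*y**3 - 30*y**2 - 72*y - 8)/(y**5 - 3*y**4 - 14*y**3 + 28*y**2 - 72*y + 160) = 4/(y**2 + 4) + 1/(y + 4) + 1/(y - 2) + 4/(y - 5): now ∫(4/(y - 5)) dy + ∫(1/(y - 2)) dy + ∫(1/(y + 4)) dy + ∫(4/(y**2 + 4)) dy.
Step 2. Evaluate the standard form [assuming y > -4]: now log(y + 4) + ∫(4/(y - 5)) dy + ∫(1/(y - 2)) dy + ∫(4/(y**2 + 4)) dy.
Step 3. Evaluate the standard form [assuming y > 2]: now log(y - 2) + log(y + 4) + ∫(4/(y - 5)) dy + ∫(4/(y**2 + 4)) dy.
Step 4. Evaluate the standard form [assuming y > 5]: now 4*log(y - 5) + log(y - 2) + log(y + 4) + ∫(4/(y**2 + 4)) dy.
Step 5. Evaluate the standard form: now 4*log(y - 5) + log(y - 2) + log(y + 4) + 2*atan(y/2).
Answer: 4*log(y - 5) + log(y - 2) + log(y + 4) + 2*atan(y/2).


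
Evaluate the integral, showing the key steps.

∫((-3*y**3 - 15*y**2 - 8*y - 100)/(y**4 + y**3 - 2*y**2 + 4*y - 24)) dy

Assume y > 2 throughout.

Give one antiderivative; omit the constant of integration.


Step 1. Decompose ∫((-3*y**3 - 15*y**2 - 8*y - 100)/(y**4 + y**3 - 2*y**2 + 4*y - 24)) dy by partial fractions, (-3*y**3 - 15*y**2 - 8*y - 100)/(y**4 + y**3 - 2*y**2 + 4*y - 24) = 4/(y**2 + 4) + 2/(y + 3) - 5/(y - 2): now ∫(-5/(y - 2)) dy + ∫(2/(y + 3)) dy + ∫(4/(y**2 + 4)) dy.
Step 2. Evaluate the standard form [assuming y > -3]: now 2*log(y + 3) + ∫(-5/(y - 2)) dy + ∫(4/(y**2 + 4)) dy.
Step 3. Evaluate the standard form [assuming y > 2]: now -5*log(y - 2) + 2*log(y + 3) + ∫(4/(y**2 + 4)) dy.
Step 4. Evaluate the standard form: now -5*log(y - 2) + 2*log(y + 3) + 2*atan(y/2).
Answer: -5*log(y - 2) + 2*log(y + 3) + 2*atan(y/2).


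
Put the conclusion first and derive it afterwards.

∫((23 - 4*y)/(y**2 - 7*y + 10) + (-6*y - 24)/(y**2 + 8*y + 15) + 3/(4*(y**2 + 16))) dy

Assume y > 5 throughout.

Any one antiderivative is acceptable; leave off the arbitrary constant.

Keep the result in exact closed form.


The answer is log(y - 5) - 5*log(y - 2) - 3*log(y + 3) - 3*log(y + 5) + 3*atan(y/4)/16.
Step 1. Rewrite: now ∫((23 - 4*y)/(y**2 - 7*y + 10)) dy + ∫((-6*y - 24)/(y**2 + 8*y + 15)) dy + ∫(3/(4*(y**2 + 16))) dy.
Step 2. Evaluate the standard form: now 3*atan(y/4)/16 + ∫((23 - 4*y)/(y**2 - 7*y + 10)) dy + ∫((-6*y - 24)/(y**2 + 8*y + 15)) dy.
Step 3. Decompose ∫((23 - 4*y)/(y**2 - 7*y + 10)) dy by partial fractions, (23 - 4*y)/(y**2 - 7*y + 10) = -5/(y - 2) + 1/(y - 5): now 3*atan(y/4)/16 + ∫((-6*y - 24)/(y**2 + 8*y + 15)) dy + ∫(1/(y - 5)) dy + ∫(-5/(y - 2)) dy.
Step 4. Evaluate the standard form [assuming y > 2]: now -5*log(y - 2) + 3*atan(y/4)/16 + ∫((-6*y - 24)/(y**2 + 8*y + 15)) dy + ∫(1/(y - 5)) dy.
Step 5. Evaluate the standard form [assuming y > 5]: now log(y - 5) - 5*log(y - 2) + 3*atan(y/4)/16 + ∫((-6*y - 24)/(y**2 + 8*y + 15)) dy.
Step 6. Decompose ∫((-6*y - 24)/(y**2 + 8*y + 15)) dy by partial fractions, (-6*y - 24)/(y**2 + 8*y + 15) = -3/(y + 5) - 3/(y + 3): now log(y - 5) - 5*log(y - 2) + 3*atan(y/4)/16 + ∫(-3/(y + 3)) dy + ∫(-3/(y + 5)) dy.
Step 7. Evaluate the standard form [assuming y > -5]: now log(y - 5) - 5*log(y - 2) - 3*log(y + 5) + 3*atan(y/4)/16 + ∫(-3/(y + 3)) dy.
Step 8. Evaluate the standard form [assuming y > -3]: now log(y - 5) - 5*log(y - 2) - 3*log(y + 3) - 3*log(y + 5) + 3*atan(y/4)/16.
Answer: log(y - 5) - 5*log(y - 2) - 3*log(y + 3) - 3*log(y + 5) + 3*atan(y/4)/16.


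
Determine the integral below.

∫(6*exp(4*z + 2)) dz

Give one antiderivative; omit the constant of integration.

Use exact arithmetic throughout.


Answer: 3*exp(4*z + 2)/2.


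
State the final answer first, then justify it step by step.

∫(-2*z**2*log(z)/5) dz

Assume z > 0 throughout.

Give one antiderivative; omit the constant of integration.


The answer is -2*z**3*log(z)/15 + 2*z**3/45.
Step 1. Integrate ∫(-2*z**2*log(z)/5) dz by parts with u = log(z), dv = (-2*z**2/5) dz, so v = -2*z**3/15 [assuming z > 0]: now -2*z**3*log(z)/15 + ∫(2*z**2/15) dz.
Step 2. Evaluate the standard form: now -2*z**3*log(z)/15 + 2*z**3/45.
Answer: -2*z**3*log(z)/15 + 2*z**3/45.


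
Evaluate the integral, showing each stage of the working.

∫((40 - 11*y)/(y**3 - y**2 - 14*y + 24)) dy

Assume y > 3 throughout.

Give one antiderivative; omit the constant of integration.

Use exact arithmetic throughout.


Step 1. Decompose ∫((40 - 11*y)/(y**3 - y**2 - 14*y + 24)) dy by partial fractions, (40 - 11*y)/(y**3 - y**2 - 14*y + 24) = 2/(y + 4) - 3/(y - 2) + 1/(y - 3): now ∫(1/(y - 3)) dy + ∫(-3/(y - 2)) dy + ∫(2/(y + 4)) dy.
Step 2. Evaluate the standard form [assuming y > 3]: now log(y - 3) + ∫(-3/(y - 2)) dy + ∫(2/(y + 4)) dy.
Step 3. Evaluate the standard form [assuming y > -4]: now log(y - 3) + 2*log(y + 4) + ∫(-3/(y - 2)) dy.
Step 4. Evaluate the standard form [assuming y > 2]: now log(y - 3) - 3*log(y - 2) + 2*log(y + 4).
Answer: log(y - 3) - 3*log(y - 2) + 2*log(y + 4).


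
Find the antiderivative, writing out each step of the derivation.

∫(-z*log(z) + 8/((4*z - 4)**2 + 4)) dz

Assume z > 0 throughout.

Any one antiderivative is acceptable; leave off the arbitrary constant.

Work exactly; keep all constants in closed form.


Step 1. Rewrite: now ∫(-z*log(z)) dz + ∫(8/((4*z - 4)**2 + 4)) dz.
Step 2. Integrate ∫(-z*log(z)) dz by parts with u = log(z), dv = (-z) dz, so v = -z**2/2 [assuming z > 0]: now -z**2*log(z)/2 + ∫(z/2) dz + ∫(8/((4*z - 4)**2 + 4)) dz.
Step 3. Evaluate the standard form: now -z**2*log(z)/2 + z**2/4 + ∫(8/((4*z - 4)**2 + 4)) dz.
Step 4. Substitute u = 4*z - 4, turning ∫(8/((4*z - 4)**2 + 4)) dz into ∫(2/(u**2 + 4)) du: now -z**2*log(z)/2 + z**2/4 + ∫(2/(u**2 + 4)) du.
Step 5. Evaluate the standard form: now -z**2*log(z)/2 + z**2/4 + atan(u/2).
Step 6. Substitute back u = 4*z - 4: now -z**2*log(z)/2 + z**2/4 + atan(2*z - 2).
Answer: -z**2*log(z)/2 + z**2/4 + atan(2*z - 2).


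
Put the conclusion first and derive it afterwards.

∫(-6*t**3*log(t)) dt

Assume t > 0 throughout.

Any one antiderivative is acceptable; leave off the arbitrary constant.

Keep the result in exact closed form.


The answer is -3*t**4*log(t)/2 + 3*t**4/8.
Step 1. Integrate ∫(-6*t**3*log(t)) dt by parts with u = log(t), dv = (-6*t**3) dt, so v = -3*t**4/2 [assuming t > 0]: now -3*t**4*log(t)/2 + ∫(3*t**3/2) dt.
Step 2. Evaluate the standard form: now -3*t**4*log(t)/2 + 3*t**4/8.
Answer: -3*t**4*log(t)/2 + 3*t**4/8.


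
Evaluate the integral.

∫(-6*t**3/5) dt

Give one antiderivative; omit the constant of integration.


Answer: -3*t**4/10.


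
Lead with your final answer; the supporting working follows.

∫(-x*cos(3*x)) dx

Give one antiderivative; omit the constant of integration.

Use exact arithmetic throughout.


The answer is -x*sin(3*x)/3 - cos(3*x)/9.
Step 1. Integrate ∫(-x*cos(3*x)) dx by parts with u = x, dv = (-cos(3*x)) dx, so v = -sin(3*x)/3: now -x*sin(3*x)/3 + ∫(sin(3*x)/3) dx.
Step 2. Evaluate the standard form: now -x*sin(3*x)/3 - cos(3*x)/9.
Answer: -x*sin(3*x)/3 - cos(3*x)/9.


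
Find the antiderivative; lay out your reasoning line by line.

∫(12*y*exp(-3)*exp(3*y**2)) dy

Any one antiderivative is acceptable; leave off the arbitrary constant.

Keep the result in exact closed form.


Step 1. Substitute u = y**2 - 1, turning ∫(12*y*exp(-3)*exp(3*y**2)) dy into ∫(6*exp(3*u)) du: now ∫(6*exp(3*u)) du.
Step 2. Evaluate the standard form: now 2*exp(3*u).
Step 3. Substitute back u = y**2 - 1: now 2*exp(3*y**2 - 3).
Answer: 2*exp(3*y**2 - 3).


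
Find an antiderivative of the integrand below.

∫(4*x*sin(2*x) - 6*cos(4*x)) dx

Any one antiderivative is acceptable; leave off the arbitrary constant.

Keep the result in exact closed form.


Answer: -2*x*cos(2*x) + sin(2*x) - 3*sin(4*x)/2.


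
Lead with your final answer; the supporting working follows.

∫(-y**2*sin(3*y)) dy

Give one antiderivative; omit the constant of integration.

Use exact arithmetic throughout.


The answer is y**2*cos(3*y)/3 - 2*y*sin(3*y)/9 - 2*cos(3*y)/27.
Step 1. Integrate ∫(-y**2*sin(3*y)) dy by parts with u = y**2, dv = (-sin(3*y)) dy, so v = cos(3*y)/3: now y**2*cos(3*y)/3 + ∫(-2*y*cos(3*y)/3) dy.
Step 2. Integrate ∫(-2*y*cos(3*y)/3) dy by parts with u = y, dv = (-2*cos(3*y)/3) dy, so v = -2*sin(3*y)/9: now y**2*cos(3*y)/3 - 2*y*sin(3*y)/9 + ∫(2*sin(3*y)/9) dy.
Step 3. Evaluate the standard form: now y**2*cos(3*y)/3 - 2*y*sin(3*y)/9 - 2*cos(3*y)/27.
Answer: y**2*cos(3*y)/3 - 2*y*sin(3*y)/9 - 2*cos(3*y)/27.


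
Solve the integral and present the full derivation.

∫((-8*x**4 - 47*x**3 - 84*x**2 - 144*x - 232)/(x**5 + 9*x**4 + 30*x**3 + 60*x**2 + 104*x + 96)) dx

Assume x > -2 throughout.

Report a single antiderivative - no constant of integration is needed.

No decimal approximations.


Step 1. Decompose ∫((-8*x**4 - 47*x**3 - 84*x**2 - 144*x - 232)/(x**5 + 9*x**4 + 30*x**3 + 60*x**2 + 104*x + 96)) dx by partial fractions, (-8*x**4 - 47*x**3 - 84*x**2 - 144*x - 232)/(x**5 + 9*x**4 + 30*x**3 + 60*x**2 + 104*x + 96) = 2/(x**2 + 4) - 1/(x + 4) - 5/(x + 3) - 2/(x + 2): now ∫(-2/(x + 2)) dx + ∫(-5/(x + 3)) dx + ∫(-1/(x + 4)) dx + ∫(2/(x**2 + 4)) dx.
Step 2. Evaluate the standard form [assuming x > -3]: now -5*log(x + 3) + ∫(-2/(x + 2)) dx + ∫(-1/(x + 4)) dx + ∫(2/(x**2 + 4)) dx.
Step 3. Evaluate the standard form [assuming x > -4]: now -5*log(x + 3) - log(x + 4) + ∫(-2/(x + 2)) dx + ∫(2/(x**2 + 4)) dx.
Step 4. Evaluate the standard form [assuming x > -2]: now -2*log(x + 2) - 5*log(x + 3) - log(x + 4) + ∫(2/(x**2 + 4)) dx.
Step 5. Evaluate the standard form: now -2*log(x + 2) - 5*log(x + 3) - log(x + 4) + atan(x/2).
Answer: -2*log(x + 2) - 5*log(x + 3) - log(x + 4) + atan(x/2).


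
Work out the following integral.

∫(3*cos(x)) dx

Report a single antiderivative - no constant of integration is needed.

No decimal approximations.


Answer: 3*sin(x).


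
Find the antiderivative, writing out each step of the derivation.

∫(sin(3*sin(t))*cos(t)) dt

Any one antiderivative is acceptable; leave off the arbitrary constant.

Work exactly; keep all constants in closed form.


Step 1. Substitute u = sin(t), turning ∫(sin(3*sin(t))*cos(t)) dt into ∫(sin(3*u)) du: now ∫(sin(3*u)) du.
Step 2. Evaluate the standard form: now -cos(3*u)/3.
Step 3. Substitute back u = sin(t): now -cos(3*sin(t))/3.
Answer: -cos(3*sin(t))/3.
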